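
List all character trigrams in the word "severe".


Word: "severe" (length 6)
Number of trigrams = 6 - 3 + 1 = 4
  Position 0: "sev"
  Position 1: "eve"
  Position 2: "ver"
  Position 3: "ere"
Trigrams = "sev", "eve", "ver", "ere"


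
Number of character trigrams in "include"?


Word: "include" (length 7)
Number of 3-grams = length - 3 + 1 = 7 - 3 + 1
= 5


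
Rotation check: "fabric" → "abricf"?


Word: "fabric", Candidate: "abricf"
Method: check if candidate is substring of word+word
"fabricfabric" contains "abricf"? Yes
Is rotation = Yes


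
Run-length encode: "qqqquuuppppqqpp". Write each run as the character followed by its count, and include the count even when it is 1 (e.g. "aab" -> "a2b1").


String: "qqqquuuppppqqpp"
Scanning for consecutive runs:
  'q' x 4
  'u' x 3
  'p' x 4
  'q' x 2
  'p' x 2
RLE = "q4u3p4q2p2"


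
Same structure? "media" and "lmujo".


Pattern of "media": [0, 1, 2, 3, 4]
Pattern of "lmujo": [0, 1, 2, 3, 4]
Patterns match
Same pattern = Yes


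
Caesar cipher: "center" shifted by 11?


Word: "center"
Shift: 11
Each letter → (letter + shift) mod 26:
  'c' (2) + 11 = 13 → 'n'
  'e' (4) + 11 = 15 → 'p'
  'n' (13) + 11 = 24 → 'y'
  't' (19) + 11 = 4 → 'e'
  'e' (4) + 11 = 15 → 'p'
  'r' (17) + 11 = 2 → 'c'
Result = "npyepc"


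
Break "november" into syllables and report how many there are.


Word: "november"
Syllable breakdown: no | vem | ber
Counting: 3 parts
= 3 syllables


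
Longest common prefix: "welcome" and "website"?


Word 1: "welcome"
Word 2: "website"
Comparing from start:
  Pos 0: 'w' == 'w'
  Pos 1: 'e' == 'e'
  Pos 2: 'l' != 'b' (stop)
LCP = "we" (length 2)


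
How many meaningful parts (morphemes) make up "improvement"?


Word: "improvement"
Morphemes: improve + -ment
Each morpheme carries meaning
= 2 morphemes


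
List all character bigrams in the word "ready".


Word: "ready" (length 5)
Number of bigrams = 5 - 2 + 1 = 4
  Position 0: "re"
  Position 1: "ea"
  Position 2: "ad"
  Position 3: "dy"
Bigrams = "re", "ea", "ad", "dy"


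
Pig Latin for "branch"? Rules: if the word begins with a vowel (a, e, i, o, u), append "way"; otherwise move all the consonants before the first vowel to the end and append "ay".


Word: "branch"
Starts with consonant(s) → move to end, add 'ay'
Consonant cluster: "br"
Pig Latin = "anchbray"


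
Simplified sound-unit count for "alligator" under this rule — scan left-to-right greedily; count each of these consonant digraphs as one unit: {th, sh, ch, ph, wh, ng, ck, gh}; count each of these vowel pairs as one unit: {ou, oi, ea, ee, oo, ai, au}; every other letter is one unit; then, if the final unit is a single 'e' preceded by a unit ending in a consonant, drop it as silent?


Word: "alligator" (9 letters)
Left-to-right scan:
  (1) 'a' (letter)
  (2) 'l' (letter)
  (3) 'l' (letter)
  (4) 'i' (letter)
  (5) 'g' (letter)
  (6) 'a' (letter)
  (7) 't' (letter)
  (8) 'o' (letter)
  (9) 'r' (letter)
Units from scan: 9
Sound units = 9 units


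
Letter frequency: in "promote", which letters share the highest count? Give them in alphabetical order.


Word: "promote"
Letter counts:
  'e': 1
  'm': 1
  'o': 2
  'p': 1
  'r': 1
  't': 1
Maximum count = 2
Most frequent = 'o' (2 times each)


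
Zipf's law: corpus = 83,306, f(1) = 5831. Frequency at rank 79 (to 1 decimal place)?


Zipf's law: f(r) = f(1) / r
f(1) = 5831
f(79) = 5831 / 79
= 73.8 occurrences


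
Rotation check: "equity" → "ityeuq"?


Word: "equity", Candidate: "ityeuq"
Method: check if candidate is substring of word+word
"equityequity" contains "ityeuq"? No
Is rotation = No


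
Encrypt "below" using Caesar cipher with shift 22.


Word: "below"
Shift: 22
Each letter → (letter + shift) mod 26:
  'b' (1) + 22 = 23 → 'x'
  'e' (4) + 22 = 0 → 'a'
  'l' (11) + 22 = 7 → 'h'
  'o' (14) + 22 = 10 → 'k'
  'w' (22) + 22 = 18 → 's'
Result = "xahks"


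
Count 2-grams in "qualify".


Word: "qualify" (length 7)
Number of 2-grams = length - 2 + 1 = 7 - 2 + 1
= 6


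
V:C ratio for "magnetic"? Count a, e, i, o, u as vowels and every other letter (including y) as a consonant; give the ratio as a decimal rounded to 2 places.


Word: "magnetic"
Vowels (a,e,i,o,u): 3
Consonants: 5
Ratio = 3/5
= 0.60


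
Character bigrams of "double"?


Word: "double" (length 6)
Number of bigrams = 6 - 2 + 1 = 5
  Position 0: "do"
  Position 1: "ou"
  Position 2: "ub"
  Position 3: "bl"
  Position 4: "le"
Bigrams = "do", "ou", "ub", "bl", "le"


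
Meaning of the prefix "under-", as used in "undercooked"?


Prefix: under-
Example: undercooked (under- + cooked)
Meaning = insufficient


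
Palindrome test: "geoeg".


Word: "geoeg"
Reversed: "geoeg"
Forward == Backward? geoeg == geoeg
Palindrome = Yes


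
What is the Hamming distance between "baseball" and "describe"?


Comparing character by character (same length = 8):
  Pos 0: 'b' vs 'd' !=
  Pos 1: 'a' vs 'e' !=
  Pos 2: 's' vs 's' =
  Pos 3: 'e' vs 'c' !=
  Pos 4: 'b' vs 'r' !=
  Pos 5: 'a' vs 'i' !=
  Pos 6: 'l' vs 'b' !=
  Pos 7: 'l' vs 'e' !=
Hamming distance = 7


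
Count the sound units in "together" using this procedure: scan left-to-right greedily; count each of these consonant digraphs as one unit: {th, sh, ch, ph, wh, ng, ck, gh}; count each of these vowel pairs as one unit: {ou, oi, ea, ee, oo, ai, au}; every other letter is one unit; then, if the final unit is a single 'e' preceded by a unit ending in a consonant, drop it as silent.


Word: "together" (8 letters)
Left-to-right scan:
  [1] 't' (letter)
  [2] 'o' (letter)
  [3] 'g' (letter)
  [4] 'e' (letter)
  [5] 'th' (digraph)
  [6] 'e' (letter)
  [7] 'r' (letter)
Units from scan: 7
Sound units = 7 units


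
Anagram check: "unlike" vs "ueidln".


Word 1: "unlike" → sorted: eiklnu
Word 2: "ueidln" → sorted: deilnu
Same letters? eiklnu != deilnu
Anagram = No


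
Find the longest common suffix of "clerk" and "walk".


Word 1: "clerk"
Word 2: "walk"
Comparing from end:
  Pos -1: 'k' == 'k'
  Pos -2: 'r' != 'l' (stop)
LCS = "k" (length 1)


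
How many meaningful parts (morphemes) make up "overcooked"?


Word: "overcooked"
Morphemes: over- | cook | -ed
Each morpheme carries meaning
= 3 morphemes


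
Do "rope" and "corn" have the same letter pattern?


Pattern of "rope": [0, 1, 2, 3]
Pattern of "corn": [0, 1, 2, 3]
Patterns match
Same pattern = Yes


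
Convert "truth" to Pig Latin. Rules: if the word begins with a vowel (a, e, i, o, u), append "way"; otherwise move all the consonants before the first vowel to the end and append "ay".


Word: "truth"
Starts with consonant(s) → move to end, add 'ay'
Consonant cluster: "tr"
Pig Latin = "uthtray"


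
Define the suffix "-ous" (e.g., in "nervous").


Suffix: -ous
As in: nervous -> nerve + -ous, with a spelling change
Meaning = having quality of


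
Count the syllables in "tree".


Word: "tree"
Syllable breakdown: tree
Counting: 1 part
= 1 syllable


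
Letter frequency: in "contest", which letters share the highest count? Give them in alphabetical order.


Word: "contest"
Letter counts:
  'c': 1
  'e': 1
  'n': 1
  'o': 1
  's': 1
  't': 2
Maximum count = 2
Most frequent = 't' (2 times each)


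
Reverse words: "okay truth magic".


Original: "okay truth magic"
Words (1..n): okay | truth | magic
Reversed (n..1): magic | truth | okay
Result = "magic truth okay"


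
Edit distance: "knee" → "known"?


Word 1: "knee" (length 4)
Word 2: "known" (length 5)
One optimal edit sequence (insert/delete/substitute each cost 1):
  1. keep 'k'
  2. keep 'n'
  3. insert 'o'  (+1)
  4. substitute 'e' -> 'w'  (+1)
  5. substitute 'e' -> 'n'  (+1)
Total edit operations: 3
Edit distance = 3


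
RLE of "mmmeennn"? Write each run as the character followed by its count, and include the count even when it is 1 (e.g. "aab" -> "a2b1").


String: "mmmeennn"
Scanning for consecutive runs:
  'm' x 3
  'e' x 2
  'n' x 3
RLE = "m3e2n3"


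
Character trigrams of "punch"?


Word: "punch" (length 5)
Number of trigrams = 5 - 3 + 1 = 3
  Position 0: "pun"
  Position 1: "unc"
  Position 2: "nch"
Trigrams = "pun", "unc", "nch"


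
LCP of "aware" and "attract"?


Word 1: "aware"
Word 2: "attract"
Comparing from start:
  Pos 0: 'a' == 'a'
  Pos 1: 'w' != 't' (stop)
LCP = "a" (length 1)


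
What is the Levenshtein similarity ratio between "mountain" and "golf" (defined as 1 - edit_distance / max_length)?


Word 1: "mountain" (length 8)
Word 2: "golf" (length 4)
One optimal edit sequence:
  1. substitute 'm' -> 'g'  (+1)
  2. keep 'o'
  3. delete 'u'  (+1)
  4. delete 'n'  (+1)
  5. delete 't'  (+1)
  6. delete 'a'  (+1)
  7. substitute 'i' -> 'l'  (+1)
  8. substitute 'n' -> 'f'  (+1)
Edit distance = 7
Max length = max(8, 4) = 8
Similarity = 1 - 7/8
= 0.1250


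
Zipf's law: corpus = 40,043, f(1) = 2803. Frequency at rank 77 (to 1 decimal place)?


Zipf's law: f(r) = f(1) / r
f(1) = 2803
f(77) = 2803 / 77
= 36.4 occurrences


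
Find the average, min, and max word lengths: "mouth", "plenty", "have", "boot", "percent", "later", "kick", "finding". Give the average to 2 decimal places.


Lengths: "mouth"=5, "plenty"=6, "have"=4, "boot"=4, "percent"=7, "later"=5, "kick"=4, "finding"=7
Sum = 42, Count = 8
Average = 42/8 = 5.25
= avg=5.25, min=4, max=7


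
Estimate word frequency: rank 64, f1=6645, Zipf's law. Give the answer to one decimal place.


Zipf's law: f(r) = f(1) / r
f(1) = 6645
f(64) = 6645 / 64
= 103.8 occurrences


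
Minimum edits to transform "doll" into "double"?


Word 1: "doll" (length 4)
Word 2: "double" (length 6)
One optimal edit sequence (insert/delete/substitute each cost 1):
  1. keep 'd'
  2. keep 'o'
  3. insert 'u'  (+1)
  4. insert 'b'  (+1)
  5. keep 'l'
  6. substitute 'l' -> 'e'  (+1)
Total edit operations: 3
Edit distance = 3


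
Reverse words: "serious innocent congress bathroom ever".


Original: "serious innocent congress bathroom ever"
Words (1..n): serious | innocent | congress | bathroom | ever
Reversed (n..1): ever | bathroom | congress | innocent | serious
Result = "ever bathroom congress innocent serious"


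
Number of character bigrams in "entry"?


Word: "entry" (length 5)
Number of 2-grams = length - 2 + 1 = 5 - 2 + 1
= 4


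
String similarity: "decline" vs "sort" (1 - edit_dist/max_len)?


Word 1: "decline" (length 7)
Word 2: "sort" (length 4)
One optimal edit sequence:
  1. delete 'd'  (+1)
  2. delete 'e'  (+1)
  3. delete 'c'  (+1)
  4. substitute 'l' -> 's'  (+1)
  5. substitute 'i' -> 'o'  (+1)
  6. substitute 'n' -> 'r'  (+1)
  7. substitute 'e' -> 't'  (+1)
Edit distance = 7
Max length = max(7, 4) = 7
Similarity = 1 - 7/7
= 0.0000


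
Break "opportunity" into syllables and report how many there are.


Word: "opportunity"
Syllable breakdown: op · por · tu · ni · ty
Counting: 5 parts
= 5 syllables


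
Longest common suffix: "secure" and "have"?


Word 1: "secure"
Word 2: "have"
Comparing from end:
  Pos -1: 'e' == 'e'
  Pos -2: 'r' != 'v' (stop)
LCS = "e" (length 1)


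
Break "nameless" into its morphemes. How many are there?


Word: "nameless"
Morphemes: name + -less
Each morpheme carries meaning
= 2 morphemes


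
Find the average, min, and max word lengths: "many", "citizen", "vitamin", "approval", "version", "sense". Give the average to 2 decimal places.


Lengths: "many"=4, "citizen"=7, "vitamin"=7, "approval"=8, "version"=7, "sense"=5
Sum = 38, Count = 6
Average = 38/6 = 6.33
= avg=6.33, min=4, max=8


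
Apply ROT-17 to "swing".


Word: "swing"
Shift: 17
Each letter → (letter + shift) mod 26:
  's' (18) + 17 = 9 → 'j'
  'w' (22) + 17 = 13 → 'n'
  'i' (8) + 17 = 25 → 'z'
  'n' (13) + 17 = 4 → 'e'
  'g' (6) + 17 = 23 → 'x'
Result = "jnzex"


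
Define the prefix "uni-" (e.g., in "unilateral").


Prefix: uni-
As in: unilateral -> uni- + lateral
Meaning = one


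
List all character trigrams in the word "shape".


Word: "shape" (length 5)
Number of trigrams = 5 - 3 + 1 = 3
  Position 0: "sha"
  Position 1: "hap"
  Position 2: "ape"
Trigrams = "sha", "hap", "ape"


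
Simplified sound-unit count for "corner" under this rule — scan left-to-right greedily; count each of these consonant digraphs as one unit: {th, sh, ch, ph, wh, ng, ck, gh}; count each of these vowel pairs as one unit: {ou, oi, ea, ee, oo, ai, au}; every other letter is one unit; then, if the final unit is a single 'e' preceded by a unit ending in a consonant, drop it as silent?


Word: "corner" (6 letters)
Left-to-right scan:
  1. 'c' (letter)
  2. 'o' (letter)
  3. 'r' (letter)
  4. 'n' (letter)
  5. 'e' (letter)
  6. 'r' (letter)
Units from scan: 6
Sound units = 6 units


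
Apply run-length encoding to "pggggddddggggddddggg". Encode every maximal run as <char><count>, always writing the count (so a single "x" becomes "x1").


String: "pggggddddggggddddggg"
Scanning for consecutive runs:
  'p' x 1
  'g' x 4
  'd' x 4
  'g' x 4
  'd' x 4
  'g' x 3
RLE = "p1g4d4g4d4g3"


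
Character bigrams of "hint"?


Word: "hint" (length 4)
Number of bigrams = 4 - 2 + 1 = 3
  Position 0: "hi"
  Position 1: "in"
  Position 2: "nt"
Bigrams = "hi", "in", "nt"


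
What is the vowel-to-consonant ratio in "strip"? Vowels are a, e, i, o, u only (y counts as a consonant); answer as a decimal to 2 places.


Word: "strip"
Vowels (a,e,i,o,u): 1
Consonants: 4
Ratio = 1/4
= 0.25


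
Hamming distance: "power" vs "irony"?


Comparing character by character (same length = 5):
  Pos 0: 'p' vs 'i' !=
  Pos 1: 'o' vs 'r' !=
  Pos 2: 'w' vs 'o' !=
  Pos 3: 'e' vs 'n' !=
  Pos 4: 'r' vs 'y' !=
Hamming distance = 5


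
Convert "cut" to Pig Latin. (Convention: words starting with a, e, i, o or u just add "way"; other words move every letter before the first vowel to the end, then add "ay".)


Word: "cut"
Starts with consonant(s) → move to end, add 'ay'
Consonant cluster: "c"
Pig Latin = "utcay"


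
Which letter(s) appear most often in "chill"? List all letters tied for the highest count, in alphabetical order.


Word: "chill"
Letter counts:
  'c': 1
  'h': 1
  'i': 1
  'l': 2
Maximum count = 2
Most frequent = 'l' (2 times each)


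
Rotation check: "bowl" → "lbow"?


Word: "bowl", Candidate: "lbow"
Method: check if candidate is substring of word+word
"bowlbowl" contains "lbow"? Yes
Is rotation = Yes


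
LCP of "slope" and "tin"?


Word 1: "slope"
Word 2: "tin"
Comparing from start:
  Pos 0: 's' != 't' (stop)
LCP = "" (length 0)


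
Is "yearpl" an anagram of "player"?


Word 1: "player" → sorted: aelpry
Word 2: "yearpl" → sorted: aelpry
Same letters? aelpry == aelpry
Anagram = Yes


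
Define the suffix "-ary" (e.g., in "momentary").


Suffix: -ary
Example: momentary = moment + -ary
Meaning = relating to


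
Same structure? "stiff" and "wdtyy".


Pattern of "stiff": [0, 1, 2, 3, 3]
Pattern of "wdtyy": [0, 1, 2, 3, 3]
Patterns match
Same pattern = Yes


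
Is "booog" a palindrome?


Word: "booog"
Reversed: "gooob"
Forward == Backward? booog != gooob
Palindrome = No


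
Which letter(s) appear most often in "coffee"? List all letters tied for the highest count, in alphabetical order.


Word: "coffee"
Letter counts:
  'c': 1
  'e': 2
  'f': 2
  'o': 1
Maximum count = 2
Most frequent = 'e', 'f' (2 times each)


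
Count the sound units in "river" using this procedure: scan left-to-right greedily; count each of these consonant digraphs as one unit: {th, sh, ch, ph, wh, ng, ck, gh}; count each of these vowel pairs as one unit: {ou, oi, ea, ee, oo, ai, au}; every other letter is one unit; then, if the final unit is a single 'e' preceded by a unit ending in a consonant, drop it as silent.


Word: "river" (5 letters)
Left-to-right scan:
  1. 'r' (letter)
  2. 'i' (letter)
  3. 'v' (letter)
  4. 'e' (letter)
  5. 'r' (letter)
Units from scan: 5
Sound units = 5 units


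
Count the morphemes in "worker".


Word: "worker"
Morphemes: work / -er
Each morpheme carries meaning
= 2 morphemes


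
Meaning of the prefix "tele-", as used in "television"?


Prefix: tele-
As in: television -> tele- + vision
Meaning = distant


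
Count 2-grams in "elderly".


Word: "elderly" (length 7)
Number of 2-grams = length - 2 + 1 = 7 - 2 + 1
= 6


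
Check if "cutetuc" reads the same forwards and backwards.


Word: "cutetuc"
Reversed: "cutetuc"
Forward == Backward? cutetuc == cutetuc
Palindrome = Yes


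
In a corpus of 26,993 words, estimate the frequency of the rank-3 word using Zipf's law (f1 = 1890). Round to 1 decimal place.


Zipf's law: f(r) = f(1) / r
f(1) = 1890
f(3) = 1890 / 3
= 630.0 occurrences


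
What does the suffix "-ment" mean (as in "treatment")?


Suffix: -ment
Example: treatment = treat + -ment
Meaning = result of action


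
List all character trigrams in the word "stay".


Word: "stay" (length 4)
Number of trigrams = 4 - 3 + 1 = 2
  Position 0: "sta"
  Position 1: "tay"
Trigrams = "sta", "tay"


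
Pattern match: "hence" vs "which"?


Pattern of "hence": [0, 1, 2, 3, 1]
Pattern of "which": [0, 1, 2, 3, 1]
Patterns match
Same pattern = Yes


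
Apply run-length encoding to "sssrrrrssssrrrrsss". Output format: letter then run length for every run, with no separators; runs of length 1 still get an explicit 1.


String: "sssrrrrssssrrrrsss"
Scanning for consecutive runs:
  's' x 3
  'r' x 4
  's' x 4
  'r' x 4
  's' x 3
RLE = "s3r4s4r4s3"


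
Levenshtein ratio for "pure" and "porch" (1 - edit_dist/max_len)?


Word 1: "pure" (length 4)
Word 2: "porch" (length 5)
One optimal edit sequence:
  1. keep 'p'
  2. substitute 'u' -> 'o'  (+1)
  3. keep 'r'
  4. insert 'c'  (+1)
  5. substitute 'e' -> 'h'  (+1)
Edit distance = 3
Max length = max(4, 5) = 5
Similarity = 1 - 3/5
= 0.4000


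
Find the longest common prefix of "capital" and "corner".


Word 1: "capital"
Word 2: "corner"
Comparing from start:
  Pos 0: 'c' == 'c'
  Pos 1: 'a' != 'o' (stop)
LCP = "c" (length 1)


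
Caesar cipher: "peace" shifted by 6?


Word: "peace"
Shift: 6
Each letter → (letter + shift) mod 26:
  'p' (15) + 6 = 21 → 'v'
  'e' (4) + 6 = 10 → 'k'
  'a' (0) + 6 = 6 → 'g'
  'c' (2) + 6 = 8 → 'i'
  'e' (4) + 6 = 10 → 'k'
Result = "vkgik"


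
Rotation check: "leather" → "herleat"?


Word: "leather", Candidate: "herleat"
Method: check if candidate is substring of word+word
"leatherleather" contains "herleat"? Yes
Is rotation = Yes


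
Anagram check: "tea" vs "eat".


Word 1: "tea" → sorted: aet
Word 2: "eat" → sorted: aet
Same letters? aet == aet
Anagram = Yes


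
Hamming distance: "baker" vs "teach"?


Comparing character by character (same length = 5):
  Pos 0: 'b' vs 't' !=
  Pos 1: 'a' vs 'e' !=
  Pos 2: 'k' vs 'a' !=
  Pos 3: 'e' vs 'c' !=
  Pos 4: 'r' vs 'h' !=
Hamming distance = 5


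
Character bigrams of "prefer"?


Word: "prefer" (length 6)
Number of bigrams = 6 - 2 + 1 = 5
  Position 0: "pr"
  Position 1: "re"
  Position 2: "ef"
  Position 3: "fe"
  Position 4: "er"
Bigrams = "pr", "re", "ef", "fe", "er"


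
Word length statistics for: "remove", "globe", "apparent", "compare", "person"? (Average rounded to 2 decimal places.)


Lengths: "remove"=6, "globe"=5, "apparent"=8, "compare"=7, "person"=6
Sum = 32, Count = 5
Average = 32/5 = 6.40
= avg=6.40, min=5, max=8


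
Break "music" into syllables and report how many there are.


Word: "music"
Syllable breakdown: mu-sic
Counting: 2 parts
= 2 syllables


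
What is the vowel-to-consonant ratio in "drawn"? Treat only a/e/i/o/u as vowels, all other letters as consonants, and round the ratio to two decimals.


Word: "drawn"
Vowels (a,e,i,o,u): 1
Consonants: 4
Ratio = 1/4
= 0.25


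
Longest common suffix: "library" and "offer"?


Word 1: "library"
Word 2: "offer"
Comparing from end:
  Pos -1: 'y' != 'r' (stop)
LCS = "" (length 0)


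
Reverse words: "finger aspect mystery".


Original: "finger aspect mystery"
Words (1..n): finger | aspect | mystery
Reversed (n..1): mystery | aspect | finger
Result = "mystery aspect finger"


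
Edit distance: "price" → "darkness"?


Word 1: "price" (length 5)
Word 2: "darkness" (length 8)
One optimal edit sequence (insert/delete/substitute each cost 1):
  1. insert 'd'  (+1)
  2. substitute 'p' -> 'a'  (+1)
  3. keep 'r'
  4. substitute 'i' -> 'k'  (+1)
  5. substitute 'c' -> 'n'  (+1)
  6. keep 'e'
  7. insert 's'  (+1)
  8. insert 's'  (+1)
Total edit operations: 6
Edit distance = 6


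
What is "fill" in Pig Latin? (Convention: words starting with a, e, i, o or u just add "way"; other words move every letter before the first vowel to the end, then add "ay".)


Word: "fill"
Starts with consonant(s) → move to end, add 'ay'
Consonant cluster: "f"
Pig Latin = "illfay"


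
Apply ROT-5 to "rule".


Word: "rule"
Shift: 5
Each letter → (letter + shift) mod 26:
  'r' (17) + 5 = 22 → 'w'
  'u' (20) + 5 = 25 → 'z'
  'l' (11) + 5 = 16 → 'q'
  'e' (4) + 5 = 9 → 'j'
Result = "wzqj"


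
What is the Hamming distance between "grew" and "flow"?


Comparing character by character (same length = 4):
  Pos 0: 'g' vs 'f' !=
  Pos 1: 'r' vs 'l' !=
  Pos 2: 'e' vs 'o' !=
  Pos 3: 'w' vs 'w' =
Hamming distance = 3


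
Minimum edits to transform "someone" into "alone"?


Word 1: "someone" (length 7)
Word 2: "alone" (length 5)
One optimal edit sequence (insert/delete/substitute each cost 1):
  1. delete 's'  (+1)
  2. delete 'o'  (+1)
  3. substitute 'm' -> 'a'  (+1)
  4. substitute 'e' -> 'l'  (+1)
  5. keep 'o'
  6. keep 'n'
  7. keep 'e'
Total edit operations: 4
Edit distance = 4


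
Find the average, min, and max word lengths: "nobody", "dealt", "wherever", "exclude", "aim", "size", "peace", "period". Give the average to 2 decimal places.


Lengths: "nobody"=6, "dealt"=5, "wherever"=8, "exclude"=7, "aim"=3, "size"=4, "peace"=5, "period"=6
Sum = 44, Count = 8
Average = 44/8 = 5.50
= avg=5.50, min=3, max=8


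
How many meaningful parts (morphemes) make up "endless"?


Word: "endless"
Morphemes: end | -less
Each morpheme carries meaning
= 2 morphemes


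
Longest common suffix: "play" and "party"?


Word 1: "play"
Word 2: "party"
Comparing from end:
  Pos -1: 'y' == 'y'
  Pos -2: 'a' != 't' (stop)
LCS = "y" (length 1)


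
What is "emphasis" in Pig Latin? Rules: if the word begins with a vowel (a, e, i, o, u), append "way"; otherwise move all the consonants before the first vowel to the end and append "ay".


Word: "emphasis"
Starts with vowel → add 'way'
Pig Latin = "emphasisway"


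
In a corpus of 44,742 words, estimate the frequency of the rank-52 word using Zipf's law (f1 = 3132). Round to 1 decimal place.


Zipf's law: f(r) = f(1) / r
f(1) = 3132
f(52) = 3132 / 52
= 60.2 occurrences


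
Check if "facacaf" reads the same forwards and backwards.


Word: "facacaf"
Reversed: "facacaf"
Forward == Backward? facacaf == facacaf
Palindrome = Yes


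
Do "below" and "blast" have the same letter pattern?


Pattern of "below": [0, 1, 2, 3, 4]
Pattern of "blast": [0, 1, 2, 3, 4]
Patterns match
Same pattern = Yes


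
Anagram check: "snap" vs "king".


Word 1: "snap" → sorted: anps
Word 2: "king" → sorted: gikn
Same letters? anps != gikn
Anagram = No


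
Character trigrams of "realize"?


Word: "realize" (length 7)
Number of trigrams = 7 - 3 + 1 = 5
  Position 0: "rea"
  Position 1: "eal"
  Position 2: "ali"
  Position 3: "liz"
  Position 4: "ize"
Trigrams = "rea", "eal", "ali", "liz", "ize"


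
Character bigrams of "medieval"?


Word: "medieval" (length 8)
Number of bigrams = 8 - 2 + 1 = 7
  Position 0: "me"
  Position 1: "ed"
  Position 2: "di"
  Position 3: "ie"
  Position 4: "ev"
  Position 5: "va"
  Position 6: "al"
Bigrams = "me", "ed", "di", "ie", "ev", "va", "al"


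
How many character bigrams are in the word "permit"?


Word: "permit" (length 6)
Number of 2-grams = length - 2 + 1 = 6 - 2 + 1
= 5


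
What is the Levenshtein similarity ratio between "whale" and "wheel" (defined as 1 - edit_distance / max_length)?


Word 1: "whale" (length 5)
Word 2: "wheel" (length 5)
One optimal edit sequence:
  1. keep 'w'
  2. keep 'h'
  3. substitute 'a' -> 'e'  (+1)
  4. substitute 'l' -> 'e'  (+1)
  5. substitute 'e' -> 'l'  (+1)
Edit distance = 3
Max length = max(5, 5) = 5
Similarity = 1 - 3/5
= 0.4000


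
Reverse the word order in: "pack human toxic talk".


Original: "pack human toxic talk"
Words (1..n): pack | human | toxic | talk
Reversed (n..1): talk | toxic | human | pack
Result = "talk toxic human pack"


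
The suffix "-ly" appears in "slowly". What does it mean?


Suffix: -ly
Example: slowly = slow + -ly
Meaning = in a manner


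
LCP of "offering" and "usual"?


Word 1: "offering"
Word 2: "usual"
Comparing from start:
  Pos 0: 'o' != 'u' (stop)
LCP = "" (length 0)


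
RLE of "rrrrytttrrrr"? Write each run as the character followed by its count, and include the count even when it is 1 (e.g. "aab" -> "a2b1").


String: "rrrrytttrrrr"
Scanning for consecutive runs:
  'r' x 4
  'y' x 1
  't' x 3
  'r' x 4
RLE = "r4y1t3r4"


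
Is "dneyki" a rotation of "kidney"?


Word: "kidney", Candidate: "dneyki"
Method: check if candidate is substring of word+word
"kidneykidney" contains "dneyki"? Yes
Is rotation = Yes


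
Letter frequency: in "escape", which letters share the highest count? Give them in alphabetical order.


Word: "escape"
Letter counts:
  'a': 1
  'c': 1
  'e': 2
  'p': 1
  's': 1
Maximum count = 2
Most frequent = 'e' (2 times each)


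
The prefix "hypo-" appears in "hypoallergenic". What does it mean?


Prefix: hypo-
As in: hypoallergenic -> hypo- + allergenic
Meaning = under / below normal


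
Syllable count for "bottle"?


Word: "bottle"
Syllable breakdown: bot-tle
Counting: 2 parts
= 2 syllables


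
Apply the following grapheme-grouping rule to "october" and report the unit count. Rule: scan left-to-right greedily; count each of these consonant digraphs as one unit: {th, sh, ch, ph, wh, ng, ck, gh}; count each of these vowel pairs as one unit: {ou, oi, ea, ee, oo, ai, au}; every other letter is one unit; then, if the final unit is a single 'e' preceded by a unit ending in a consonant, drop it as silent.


Word: "october" (7 letters)
Left-to-right scan:
  [1] 'o' (letter)
  [2] 'c' (letter)
  [3] 't' (letter)
  [4] 'o' (letter)
  [5] 'b' (letter)
  [6] 'e' (letter)
  [7] 'r' (letter)
Units from scan: 7
Sound units = 7 units


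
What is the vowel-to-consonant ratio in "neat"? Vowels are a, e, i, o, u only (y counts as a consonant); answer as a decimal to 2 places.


Word: "neat"
Vowels (a,e,i,o,u): 2
Consonants: 2
Ratio = 2/2
= 1.00


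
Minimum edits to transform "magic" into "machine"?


Word 1: "magic" (length 5)
Word 2: "machine" (length 7)
One optimal edit sequence (insert/delete/substitute each cost 1):
  1. keep 'm'
  2. keep 'a'
  3. insert 'c'  (+1)
  4. substitute 'g' -> 'h'  (+1)
  5. keep 'i'
  6. insert 'n'  (+1)
  7. substitute 'c' -> 'e'  (+1)
Total edit operations: 4
Edit distance = 4


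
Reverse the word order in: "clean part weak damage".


Original: "clean part weak damage"
Words (1..n): clean | part | weak | damage
Reversed (n..1): damage | weak | part | clean
Result = "damage weak part clean"


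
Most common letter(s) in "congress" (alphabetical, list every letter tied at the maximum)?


Word: "congress"
Letter counts:
  'c': 1
  'e': 1
  'g': 1
  'n': 1
  'o': 1
  'r': 1
  's': 2
Maximum count = 2
Most frequent = 's' (2 times each)


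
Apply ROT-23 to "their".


Word: "their"
Shift: 23
Each letter → (letter + shift) mod 26:
  't' (19) + 23 = 16 → 'q'
  'h' (7) + 23 = 4 → 'e'
  'e' (4) + 23 = 1 → 'b'
  'i' (8) + 23 = 5 → 'f'
  'r' (17) + 23 = 14 → 'o'
Result = "qebfo"


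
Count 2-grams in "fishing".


Word: "fishing" (length 7)
Number of 2-grams = length - 2 + 1 = 7 - 2 + 1
= 6


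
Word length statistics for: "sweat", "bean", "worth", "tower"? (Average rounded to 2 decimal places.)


Lengths: "sweat"=5, "bean"=4, "worth"=5, "tower"=5
Sum = 19, Count = 4
Average = 19/4 = 4.75
= avg=4.75, min=4, max=5


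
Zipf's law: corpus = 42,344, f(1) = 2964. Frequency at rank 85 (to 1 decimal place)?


Zipf's law: f(r) = f(1) / r
f(1) = 2964
f(85) = 2964 / 85
= 34.9 occurrences


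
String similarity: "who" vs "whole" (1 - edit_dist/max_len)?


Word 1: "who" (length 3)
Word 2: "whole" (length 5)
One optimal edit sequence:
  1. keep 'w'
  2. keep 'h'
  3. keep 'o'
  4. insert 'l'  (+1)
  5. insert 'e'  (+1)
Edit distance = 2
Max length = max(3, 5) = 5
Similarity = 1 - 2/5
= 0.6000


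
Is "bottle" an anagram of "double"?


Word 1: "double" → sorted: bdelou
Word 2: "bottle" → sorted: belott
Same letters? bdelou != belott
Anagram = No


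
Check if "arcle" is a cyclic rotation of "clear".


Word: "clear", Candidate: "arcle"
Method: check if candidate is substring of word+word
"clearclear" contains "arcle"? Yes
Is rotation = Yes


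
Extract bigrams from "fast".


Word: "fast" (length 4)
Number of bigrams = 4 - 2 + 1 = 3
  Position 0: "fa"
  Position 1: "as"
  Position 2: "st"
Bigrams = "fa", "as", "st"


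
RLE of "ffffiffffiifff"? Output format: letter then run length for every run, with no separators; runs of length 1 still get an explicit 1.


String: "ffffiffffiifff"
Scanning for consecutive runs:
  'f' x 4
  'i' x 1
  'f' x 4
  'i' x 2
  'f' x 3
RLE = "f4i1f4i2f3"


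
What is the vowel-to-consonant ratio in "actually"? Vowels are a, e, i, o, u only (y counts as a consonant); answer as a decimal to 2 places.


Word: "actually"
Vowels (a,e,i,o,u): 3
Consonants: 5
Ratio = 3/5
= 0.60


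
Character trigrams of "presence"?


Word: "presence" (length 8)
Number of trigrams = 8 - 3 + 1 = 6
  Position 0: "pre"
  Position 1: "res"
  Position 2: "ese"
  Position 3: "sen"
  Position 4: "enc"
  Position 5: "nce"
Trigrams = "pre", "res", "ese", "sen", "enc", "nce"


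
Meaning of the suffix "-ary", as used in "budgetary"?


Suffix: -ary
Example: budgetary (budget + -ary)
Meaning = relating to


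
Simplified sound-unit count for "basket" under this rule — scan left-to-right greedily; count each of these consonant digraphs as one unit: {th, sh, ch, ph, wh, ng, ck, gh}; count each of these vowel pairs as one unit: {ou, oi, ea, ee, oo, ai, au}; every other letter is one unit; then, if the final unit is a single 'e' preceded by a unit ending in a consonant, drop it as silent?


Word: "basket" (6 letters)
Left-to-right scan:
  (1) 'b' (letter)
  (2) 'a' (letter)
  (3) 's' (letter)
  (4) 'k' (letter)
  (5) 'e' (letter)
  (6) 't' (letter)
Units from scan: 6
Sound units = 6 units


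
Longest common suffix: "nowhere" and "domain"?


Word 1: "nowhere"
Word 2: "domain"
Comparing from end:
  Pos -1: 'e' != 'n' (stop)
LCS = "" (length 0)


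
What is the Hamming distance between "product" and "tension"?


Comparing character by character (same length = 7):
  Pos 0: 'p' vs 't' !=
  Pos 1: 'r' vs 'e' !=
  Pos 2: 'o' vs 'n' !=
  Pos 3: 'd' vs 's' !=
  Pos 4: 'u' vs 'i' !=
  Pos 5: 'c' vs 'o' !=
  Pos 6: 't' vs 'n' !=
Hamming distance = 7


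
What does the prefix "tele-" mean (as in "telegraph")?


Prefix: tele-
Example: telegraph (tele- + graph)
Meaning = distant


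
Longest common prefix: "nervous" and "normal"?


Word 1: "nervous"
Word 2: "normal"
Comparing from start:
  Pos 0: 'n' == 'n'
  Pos 1: 'e' != 'o' (stop)
LCP = "n" (length 1)


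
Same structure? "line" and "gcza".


Pattern of "line": [0, 1, 2, 3]
Pattern of "gcza": [0, 1, 2, 3]
Patterns match
Same pattern = Yes


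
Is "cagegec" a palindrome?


Word: "cagegec"
Reversed: "cegegac"
Forward == Backward? cagegec != cegegac
Palindrome = No


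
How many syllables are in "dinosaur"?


Word: "dinosaur"
Syllable breakdown: di | no | saur
Counting: 3 parts
= 3 syllables


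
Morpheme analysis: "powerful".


Word: "powerful"
Morphemes: power / -ful
Each morpheme carries meaning
= 2 morphemes


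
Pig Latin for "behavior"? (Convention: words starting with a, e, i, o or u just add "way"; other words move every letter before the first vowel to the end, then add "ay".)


Word: "behavior"
Starts with consonant(s) → move to end, add 'ay'
Consonant cluster: "b"
Pig Latin = "ehaviorbay"


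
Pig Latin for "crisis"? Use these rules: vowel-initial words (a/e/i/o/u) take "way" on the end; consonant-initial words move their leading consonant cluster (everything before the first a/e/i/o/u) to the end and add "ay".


Word: "crisis"
Starts with consonant(s) → move to end, add 'ay'
Consonant cluster: "cr"
Pig Latin = "isiscray"


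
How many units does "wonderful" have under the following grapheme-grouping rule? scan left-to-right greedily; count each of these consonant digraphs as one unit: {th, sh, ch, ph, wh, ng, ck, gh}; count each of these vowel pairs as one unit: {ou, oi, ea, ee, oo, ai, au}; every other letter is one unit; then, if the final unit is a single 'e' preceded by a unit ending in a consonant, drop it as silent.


Word: "wonderful" (9 letters)
Left-to-right scan:
  (1) 'w' (letter)
  (2) 'o' (letter)
  (3) 'n' (letter)
  (4) 'd' (letter)
  (5) 'e' (letter)
  (6) 'r' (letter)
  (7) 'f' (letter)
  (8) 'u' (letter)
  (9) 'l' (letter)
Units from scan: 9
Sound units = 9 units


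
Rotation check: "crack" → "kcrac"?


Word: "crack", Candidate: "kcrac"
Method: check if candidate is substring of word+word
"crackcrack" contains "kcrac"? Yes
Is rotation = Yes


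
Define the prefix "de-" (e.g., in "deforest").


Prefix: de-
Example: deforest = de- + forest
Meaning = remove / reverse


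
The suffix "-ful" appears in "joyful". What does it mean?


Suffix: -ful
Example: joyful = joy + -ful
Meaning = full of


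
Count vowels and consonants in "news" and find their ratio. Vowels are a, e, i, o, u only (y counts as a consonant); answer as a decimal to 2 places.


Word: "news"
Vowels (a,e,i,o,u): 1
Consonants: 3
Ratio = 1/3
= 0.33


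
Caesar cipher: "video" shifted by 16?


Word: "video"
Shift: 16
Each letter → (letter + shift) mod 26:
  'v' (21) + 16 = 11 → 'l'
  'i' (8) + 16 = 24 → 'y'
  'd' (3) + 16 = 19 → 't'
  'e' (4) + 16 = 20 → 'u'
  'o' (14) + 16 = 4 → 'e'
Result = "lytue"


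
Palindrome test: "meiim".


Word: "meiim"
Reversed: "miiem"
Forward == Backward? meiim != miiem
Palindrome = No


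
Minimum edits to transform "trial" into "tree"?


Word 1: "trial" (length 5)
Word 2: "tree" (length 4)
One optimal edit sequence (insert/delete/substitute each cost 1):
  1. keep 't'
  2. keep 'r'
  3. delete 'i'  (+1)
  4. substitute 'a' -> 'e'  (+1)
  5. substitute 'l' -> 'e'  (+1)
Total edit operations: 3
Edit distance = 3


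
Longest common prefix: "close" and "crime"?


Word 1: "close"
Word 2: "crime"
Comparing from start:
  Pos 0: 'c' == 'c'
  Pos 1: 'l' != 'r' (stop)
LCP = "c" (length 1)


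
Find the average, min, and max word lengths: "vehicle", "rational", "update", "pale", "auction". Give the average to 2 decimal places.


Lengths: "vehicle"=7, "rational"=8, "update"=6, "pale"=4, "auction"=7
Sum = 32, Count = 5
Average = 32/5 = 6.40
= avg=6.40, min=4, max=8


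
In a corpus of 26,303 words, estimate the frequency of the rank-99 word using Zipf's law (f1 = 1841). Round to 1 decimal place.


Zipf's law: f(r) = f(1) / r
f(1) = 1841
f(99) = 1841 / 99
= 18.6 occurrences


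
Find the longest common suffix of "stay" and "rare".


Word 1: "stay"
Word 2: "rare"
Comparing from end:
  Pos -1: 'y' != 'e' (stop)
LCS = "" (length 0)


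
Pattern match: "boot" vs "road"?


Pattern of "boot": [0, 1, 1, 2]
Pattern of "road": [0, 1, 2, 3]
Patterns do not match
Same pattern = No


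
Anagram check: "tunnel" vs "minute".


Word 1: "tunnel" → sorted: elnntu
Word 2: "minute" → sorted: eimntu
Same letters? elnntu != eimntu
Anagram = No


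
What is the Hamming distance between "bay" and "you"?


Comparing character by character (same length = 3):
  Pos 0: 'b' vs 'y' !=
  Pos 1: 'a' vs 'o' !=
  Pos 2: 'y' vs 'u' !=
Hamming distance = 3


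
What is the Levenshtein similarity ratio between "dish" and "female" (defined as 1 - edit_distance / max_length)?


Word 1: "dish" (length 4)
Word 2: "female" (length 6)
One optimal edit sequence:
  1. insert 'f'  (+1)
  2. insert 'e'  (+1)
  3. substitute 'd' -> 'm'  (+1)
  4. substitute 'i' -> 'a'  (+1)
  5. substitute 's' -> 'l'  (+1)
  6. substitute 'h' -> 'e'  (+1)
Edit distance = 6
Max length = max(4, 6) = 6
Similarity = 1 - 6/6
= 0.0000


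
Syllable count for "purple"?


Word: "purple"
Syllable breakdown: pur · ple
Counting: 2 parts
= 2 syllables


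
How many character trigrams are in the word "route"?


Word: "route" (length 5)
Number of 3-grams = length - 3 + 1 = 5 - 3 + 1
= 3


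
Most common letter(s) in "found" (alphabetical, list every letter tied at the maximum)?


Word: "found"
Letter counts:
  'd': 1
  'f': 1
  'n': 1
  'o': 1
  'u': 1
Maximum count = 1
Most frequent = 'd', 'f', 'n', 'o', 'u' (1 time each)


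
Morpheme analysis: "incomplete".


Word: "incomplete"
Morphemes: in- / complete
Each morpheme carries meaning
= 2 morphemes


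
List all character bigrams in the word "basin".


Word: "basin" (length 5)
Number of bigrams = 5 - 2 + 1 = 4
  Position 0: "ba"
  Position 1: "as"
  Position 2: "si"
  Position 3: "in"
Bigrams = "ba", "as", "si", "in"


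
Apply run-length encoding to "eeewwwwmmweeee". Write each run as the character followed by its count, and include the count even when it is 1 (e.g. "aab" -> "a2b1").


String: "eeewwwwmmweeee"
Scanning for consecutive runs:
  'e' x 3
  'w' x 4
  'm' x 2
  'w' x 1
  'e' x 4
RLE = "e3w4m2w1e4"


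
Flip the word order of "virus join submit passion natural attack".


Original: "virus join submit passion natural attack"
Words (1..n): virus | join | submit | passion | natural | attack
Reversed (n..1): attack | natural | passion | submit | join | virus
Result = "attack natural passion submit join virus"


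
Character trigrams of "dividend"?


Word: "dividend" (length 8)
Number of trigrams = 8 - 3 + 1 = 6
  Position 0: "div"
  Position 1: "ivi"
  Position 2: "vid"
  Position 3: "ide"
  Position 4: "den"
  Position 5: "end"
Trigrams = "div", "ivi", "vid", "ide", "den", "end"


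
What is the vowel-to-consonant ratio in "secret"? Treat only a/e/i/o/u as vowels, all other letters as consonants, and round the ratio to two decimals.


Word: "secret"
Vowels (a,e,i,o,u): 2
Consonants: 4
Ratio = 2/4
= 0.50


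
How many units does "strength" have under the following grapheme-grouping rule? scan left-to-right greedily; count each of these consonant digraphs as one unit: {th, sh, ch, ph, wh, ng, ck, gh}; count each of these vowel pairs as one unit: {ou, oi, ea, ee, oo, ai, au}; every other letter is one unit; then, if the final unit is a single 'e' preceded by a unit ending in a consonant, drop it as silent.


Word: "strength" (8 letters)
Left-to-right scan:
  [1] 's' (letter)
  [2] 't' (letter)
  [3] 'r' (letter)
  [4] 'e' (letter)
  [5] 'ng' (digraph)
  [6] 'th' (digraph)
Units from scan: 6
Sound units = 6 units


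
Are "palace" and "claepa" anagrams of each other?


Word 1: "palace" → sorted: aacelp
Word 2: "claepa" → sorted: aacelp
Same letters? aacelp == aacelp
Anagram = Yes


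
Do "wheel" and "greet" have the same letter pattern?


Pattern of "wheel": [0, 1, 2, 2, 3]
Pattern of "greet": [0, 1, 2, 2, 3]
Patterns match
Same pattern = Yes
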